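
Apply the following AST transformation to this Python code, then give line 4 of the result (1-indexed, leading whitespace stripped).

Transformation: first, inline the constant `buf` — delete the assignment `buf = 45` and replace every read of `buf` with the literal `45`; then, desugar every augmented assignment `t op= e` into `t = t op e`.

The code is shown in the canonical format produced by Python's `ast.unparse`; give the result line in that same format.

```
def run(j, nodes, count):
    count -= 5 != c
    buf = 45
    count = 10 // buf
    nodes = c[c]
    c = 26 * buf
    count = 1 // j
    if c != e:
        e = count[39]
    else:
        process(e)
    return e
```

Transformed code:
def run(j, nodes, count):
    count = count - (5 != c)
    count = 10 // 45
    nodes = c[c]
    c = 26 * 45
    count = 1 // j
    if c != e:
        e = count[39]
    else:
        process(e)
    return e

nodes = c[c]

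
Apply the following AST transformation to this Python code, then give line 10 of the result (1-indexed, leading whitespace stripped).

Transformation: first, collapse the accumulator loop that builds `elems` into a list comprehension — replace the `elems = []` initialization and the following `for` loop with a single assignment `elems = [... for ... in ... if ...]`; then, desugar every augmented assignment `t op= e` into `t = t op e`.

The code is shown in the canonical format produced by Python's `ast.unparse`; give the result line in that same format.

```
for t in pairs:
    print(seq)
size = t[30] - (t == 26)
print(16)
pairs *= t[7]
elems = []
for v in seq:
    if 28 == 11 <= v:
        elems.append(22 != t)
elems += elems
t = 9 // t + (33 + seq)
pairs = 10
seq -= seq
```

seq = seq - seq

Transformed code:
for t in pairs:
    print(seq)
size = t[30] - (t == 26)
print(16)
pairs = pairs * t[7]
elems = [22 != t for v in seq if 28 == 11 <= v]
elems = elems + elems
t = 9 // t + (33 + seq)
pairs = 10
seq = seq - seq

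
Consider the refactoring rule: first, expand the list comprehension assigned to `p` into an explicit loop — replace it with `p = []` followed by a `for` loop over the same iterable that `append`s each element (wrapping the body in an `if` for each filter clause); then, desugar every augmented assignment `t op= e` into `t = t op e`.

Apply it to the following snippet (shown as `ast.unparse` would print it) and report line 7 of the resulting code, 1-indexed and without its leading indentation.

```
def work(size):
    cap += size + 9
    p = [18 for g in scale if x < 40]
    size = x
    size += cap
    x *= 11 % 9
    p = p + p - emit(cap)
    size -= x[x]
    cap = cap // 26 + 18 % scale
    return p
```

size = x

Transformed code:
def work(size):
    cap = cap + (size + 9)
    p = []
    for g in scale:
        if x < 40:
            p.append(18)
    size = x
    size = size + cap
    x = x * (11 % 9)
    p = p + p - emit(cap)
    size = size - x[x]
    cap = cap // 26 + 18 % scale
    return p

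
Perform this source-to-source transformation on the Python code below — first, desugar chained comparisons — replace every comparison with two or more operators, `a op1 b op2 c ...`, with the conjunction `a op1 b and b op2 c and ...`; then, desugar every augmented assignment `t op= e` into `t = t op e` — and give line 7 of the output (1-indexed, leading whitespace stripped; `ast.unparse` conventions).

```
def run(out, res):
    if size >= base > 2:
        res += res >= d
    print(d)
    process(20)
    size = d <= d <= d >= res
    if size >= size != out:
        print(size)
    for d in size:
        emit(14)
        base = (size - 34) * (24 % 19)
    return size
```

if size >= size and size != out:

Transformed code:
def run(out, res):
    if size >= base and base > 2:
        res = res + (res >= d)
    print(d)
    process(20)
    size = d <= d and d <= d and (d >= res)
    if size >= size and size != out:
        print(size)
    for d in size:
        emit(14)
        base = (size - 34) * (24 % 19)
    return size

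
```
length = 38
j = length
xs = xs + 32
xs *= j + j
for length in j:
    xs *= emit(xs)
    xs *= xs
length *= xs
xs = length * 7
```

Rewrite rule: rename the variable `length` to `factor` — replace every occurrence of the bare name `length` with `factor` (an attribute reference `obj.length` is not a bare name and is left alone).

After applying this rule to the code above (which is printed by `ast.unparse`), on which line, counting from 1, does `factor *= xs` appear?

8

Transformed code:
factor = 38
j = factor
xs = xs + 32
xs *= j + j
for factor in j:
    xs *= emit(xs)
    xs *= xs
factor *= xs
xs = factor * 7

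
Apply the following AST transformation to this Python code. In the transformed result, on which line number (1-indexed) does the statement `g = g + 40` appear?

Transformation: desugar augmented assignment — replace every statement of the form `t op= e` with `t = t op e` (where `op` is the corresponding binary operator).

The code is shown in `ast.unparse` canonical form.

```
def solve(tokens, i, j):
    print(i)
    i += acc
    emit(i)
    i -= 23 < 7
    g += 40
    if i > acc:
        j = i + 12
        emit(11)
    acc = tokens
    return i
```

6

Transformed code:
def solve(tokens, i, j):
    print(i)
    i = i + acc
    emit(i)
    i = i - (23 < 7)
    g = g + 40
    if i > acc:
        j = i + 12
        emit(11)
    acc = tokens
    return i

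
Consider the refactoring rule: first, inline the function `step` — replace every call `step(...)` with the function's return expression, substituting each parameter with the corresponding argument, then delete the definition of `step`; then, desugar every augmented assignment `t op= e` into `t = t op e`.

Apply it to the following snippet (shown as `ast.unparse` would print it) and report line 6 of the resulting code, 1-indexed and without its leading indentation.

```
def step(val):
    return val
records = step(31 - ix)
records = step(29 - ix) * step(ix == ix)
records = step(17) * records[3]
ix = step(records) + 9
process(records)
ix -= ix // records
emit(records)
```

ix = ix - ix // records

Transformed code:
records = 31 - ix
records = (29 - ix) * (ix == ix)
records = 17 * records[3]
ix = records + 9
process(records)
ix = ix - ix // records
emit(records)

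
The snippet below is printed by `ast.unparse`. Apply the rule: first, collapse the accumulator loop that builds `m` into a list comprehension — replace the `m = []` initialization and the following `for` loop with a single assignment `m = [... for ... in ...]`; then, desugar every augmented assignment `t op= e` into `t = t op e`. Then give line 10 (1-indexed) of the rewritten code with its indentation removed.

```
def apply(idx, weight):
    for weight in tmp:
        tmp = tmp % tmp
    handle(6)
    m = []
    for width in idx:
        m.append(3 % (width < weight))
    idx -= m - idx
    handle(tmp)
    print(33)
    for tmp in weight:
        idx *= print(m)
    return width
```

idx = idx * print(m)

Transformed code:
def apply(idx, weight):
    for weight in tmp:
        tmp = tmp % tmp
    handle(6)
    m = [3 % (width < weight) for width in idx]
    idx = idx - (m - idx)
    handle(tmp)
    print(33)
    for tmp in weight:
        idx = idx * print(m)
    return width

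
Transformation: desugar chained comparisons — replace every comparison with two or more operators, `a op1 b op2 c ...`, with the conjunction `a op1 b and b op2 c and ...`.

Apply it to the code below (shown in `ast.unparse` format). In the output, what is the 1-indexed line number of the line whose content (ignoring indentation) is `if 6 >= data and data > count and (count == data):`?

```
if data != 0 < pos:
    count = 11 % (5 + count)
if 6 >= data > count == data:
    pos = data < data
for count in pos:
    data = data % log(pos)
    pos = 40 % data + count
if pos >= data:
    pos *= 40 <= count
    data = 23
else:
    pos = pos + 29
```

3

Transformed code:
if data != 0 and 0 < pos:
    count = 11 % (5 + count)
if 6 >= data and data > count and (count == data):
    pos = data < data
for count in pos:
    data = data % log(pos)
    pos = 40 % data + count
if pos >= data:
    pos *= 40 <= count
    data = 23
else:
    pos = pos + 29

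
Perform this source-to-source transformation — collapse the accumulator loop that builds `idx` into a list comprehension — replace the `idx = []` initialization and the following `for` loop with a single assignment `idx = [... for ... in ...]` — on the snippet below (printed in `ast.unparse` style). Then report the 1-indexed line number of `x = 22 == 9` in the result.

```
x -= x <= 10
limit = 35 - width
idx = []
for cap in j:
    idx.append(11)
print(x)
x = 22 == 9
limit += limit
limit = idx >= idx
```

Transformed code:
x -= x <= 10
limit = 35 - width
idx = [11 for cap in j]
print(x)
x = 22 == 9
limit += limit
limit = idx >= idx

5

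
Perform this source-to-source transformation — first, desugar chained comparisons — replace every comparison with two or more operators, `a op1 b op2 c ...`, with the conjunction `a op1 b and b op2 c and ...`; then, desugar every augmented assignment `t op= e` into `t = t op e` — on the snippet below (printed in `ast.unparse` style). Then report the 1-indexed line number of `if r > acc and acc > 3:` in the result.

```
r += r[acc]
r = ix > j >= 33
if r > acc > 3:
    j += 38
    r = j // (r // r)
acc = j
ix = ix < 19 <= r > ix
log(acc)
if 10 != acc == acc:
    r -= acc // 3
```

3

Transformed code:
r = r + r[acc]
r = ix > j and j >= 33
if r > acc and acc > 3:
    j = j + 38
    r = j // (r // r)
acc = j
ix = ix < 19 and 19 <= r and (r > ix)
log(acc)
if 10 != acc and acc == acc:
    r = r - acc // 3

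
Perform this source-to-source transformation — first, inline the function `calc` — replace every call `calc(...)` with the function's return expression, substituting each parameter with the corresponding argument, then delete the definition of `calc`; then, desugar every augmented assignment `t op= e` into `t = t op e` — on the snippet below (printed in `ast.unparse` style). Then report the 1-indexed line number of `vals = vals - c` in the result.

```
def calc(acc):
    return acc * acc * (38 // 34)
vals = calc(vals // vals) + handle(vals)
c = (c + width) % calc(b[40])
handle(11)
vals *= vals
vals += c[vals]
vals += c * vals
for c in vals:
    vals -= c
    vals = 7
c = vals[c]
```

8

Transformed code:
vals = vals // vals * (vals // vals) * (38 // 34) + handle(vals)
c = (c + width) % (b[40] * b[40] * (38 // 34))
handle(11)
vals = vals * vals
vals = vals + c[vals]
vals = vals + c * vals
for c in vals:
    vals = vals - c
    vals = 7
c = vals[c]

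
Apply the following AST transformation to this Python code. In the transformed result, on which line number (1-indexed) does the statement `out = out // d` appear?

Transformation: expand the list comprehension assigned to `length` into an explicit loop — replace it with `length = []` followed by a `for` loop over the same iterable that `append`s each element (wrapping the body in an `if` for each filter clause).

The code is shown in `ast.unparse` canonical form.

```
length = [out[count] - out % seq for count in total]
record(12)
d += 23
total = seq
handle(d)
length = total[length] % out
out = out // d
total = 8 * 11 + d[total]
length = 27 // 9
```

9

Transformed code:
length = []
for count in total:
    length.append(out[count] - out % seq)
record(12)
d += 23
total = seq
handle(d)
length = total[length] % out
out = out // d
total = 8 * 11 + d[total]
length = 27 // 9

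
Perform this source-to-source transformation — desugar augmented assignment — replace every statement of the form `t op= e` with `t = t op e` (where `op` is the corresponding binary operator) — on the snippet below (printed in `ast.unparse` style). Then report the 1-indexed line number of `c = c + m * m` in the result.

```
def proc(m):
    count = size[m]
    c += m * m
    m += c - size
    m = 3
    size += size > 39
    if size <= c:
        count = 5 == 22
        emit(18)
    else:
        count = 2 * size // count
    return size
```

Transformed code:
def proc(m):
    count = size[m]
    c = c + m * m
    m = m + (c - size)
    m = 3
    size = size + (size > 39)
    if size <= c:
        count = 5 == 22
        emit(18)
    else:
        count = 2 * size // count
    return size

3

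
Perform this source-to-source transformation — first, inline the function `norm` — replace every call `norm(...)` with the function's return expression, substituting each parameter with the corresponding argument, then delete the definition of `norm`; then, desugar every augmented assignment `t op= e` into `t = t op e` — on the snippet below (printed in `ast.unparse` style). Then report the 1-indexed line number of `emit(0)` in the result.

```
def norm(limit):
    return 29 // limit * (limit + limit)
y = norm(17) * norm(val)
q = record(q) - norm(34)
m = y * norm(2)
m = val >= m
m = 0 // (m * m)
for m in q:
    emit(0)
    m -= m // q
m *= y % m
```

7

Transformed code:
y = 29 // 17 * (17 + 17) * (29 // val * (val + val))
q = record(q) - 29 // 34 * (34 + 34)
m = y * (29 // 2 * (2 + 2))
m = val >= m
m = 0 // (m * m)
for m in q:
    emit(0)
    m = m - m // q
m = m * (y % m)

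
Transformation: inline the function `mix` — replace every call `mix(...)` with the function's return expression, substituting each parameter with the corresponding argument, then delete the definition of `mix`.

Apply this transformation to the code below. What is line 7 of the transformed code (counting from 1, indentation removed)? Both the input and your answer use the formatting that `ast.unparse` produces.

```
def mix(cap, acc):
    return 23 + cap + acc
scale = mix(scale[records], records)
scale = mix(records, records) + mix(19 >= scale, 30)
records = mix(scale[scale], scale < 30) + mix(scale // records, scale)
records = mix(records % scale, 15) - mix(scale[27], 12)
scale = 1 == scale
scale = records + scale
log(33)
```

log(33)

Transformed code:
scale = 23 + scale[records] + records
scale = 23 + records + records + (23 + (19 >= scale) + 30)
records = 23 + scale[scale] + (scale < 30) + (23 + scale // records + scale)
records = 23 + records % scale + 15 - (23 + scale[27] + 12)
scale = 1 == scale
scale = records + scale
log(33)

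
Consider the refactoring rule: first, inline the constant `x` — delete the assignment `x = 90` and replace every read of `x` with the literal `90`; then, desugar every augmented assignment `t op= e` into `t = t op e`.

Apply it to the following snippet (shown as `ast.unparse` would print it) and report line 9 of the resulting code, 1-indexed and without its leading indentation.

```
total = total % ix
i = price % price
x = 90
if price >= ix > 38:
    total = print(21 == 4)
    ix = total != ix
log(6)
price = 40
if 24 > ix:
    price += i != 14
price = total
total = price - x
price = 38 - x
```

price = price + (i != 14)

Transformed code:
total = total % ix
i = price % price
if price >= ix > 38:
    total = print(21 == 4)
    ix = total != ix
log(6)
price = 40
if 24 > ix:
    price = price + (i != 14)
price = total
total = price - 90
price = 38 - 90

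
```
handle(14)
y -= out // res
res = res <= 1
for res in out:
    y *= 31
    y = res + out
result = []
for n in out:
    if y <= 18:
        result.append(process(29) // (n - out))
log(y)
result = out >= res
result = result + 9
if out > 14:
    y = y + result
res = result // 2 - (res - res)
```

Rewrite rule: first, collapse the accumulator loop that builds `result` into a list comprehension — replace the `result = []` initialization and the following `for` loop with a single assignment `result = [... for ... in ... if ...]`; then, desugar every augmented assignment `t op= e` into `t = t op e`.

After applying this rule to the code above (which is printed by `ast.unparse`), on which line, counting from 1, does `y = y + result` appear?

12

Transformed code:
handle(14)
y = y - out // res
res = res <= 1
for res in out:
    y = y * 31
    y = res + out
result = [process(29) // (n - out) for n in out if y <= 18]
log(y)
result = out >= res
result = result + 9
if out > 14:
    y = y + result
res = result // 2 - (res - res)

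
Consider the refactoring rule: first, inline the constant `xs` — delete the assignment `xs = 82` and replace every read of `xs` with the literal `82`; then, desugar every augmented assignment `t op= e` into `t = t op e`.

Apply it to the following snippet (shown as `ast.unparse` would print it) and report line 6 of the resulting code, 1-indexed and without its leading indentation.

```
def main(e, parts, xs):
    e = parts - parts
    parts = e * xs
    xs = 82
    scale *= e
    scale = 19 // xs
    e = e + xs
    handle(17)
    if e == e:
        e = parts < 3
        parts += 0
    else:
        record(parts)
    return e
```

e = e + 82

Transformed code:
def main(e, parts, xs):
    e = parts - parts
    parts = e * 82
    scale = scale * e
    scale = 19 // 82
    e = e + 82
    handle(17)
    if e == e:
        e = parts < 3
        parts = parts + 0
    else:
        record(parts)
    return e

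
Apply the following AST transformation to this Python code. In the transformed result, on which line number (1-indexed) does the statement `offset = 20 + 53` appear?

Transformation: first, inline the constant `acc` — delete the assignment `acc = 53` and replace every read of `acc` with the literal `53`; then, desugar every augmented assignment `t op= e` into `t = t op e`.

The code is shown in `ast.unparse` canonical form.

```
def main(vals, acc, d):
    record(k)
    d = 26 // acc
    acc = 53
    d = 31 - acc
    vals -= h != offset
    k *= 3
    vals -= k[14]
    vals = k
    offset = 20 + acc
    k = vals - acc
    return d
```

9

Transformed code:
def main(vals, acc, d):
    record(k)
    d = 26 // 53
    d = 31 - 53
    vals = vals - (h != offset)
    k = k * 3
    vals = vals - k[14]
    vals = k
    offset = 20 + 53
    k = vals - 53
    return d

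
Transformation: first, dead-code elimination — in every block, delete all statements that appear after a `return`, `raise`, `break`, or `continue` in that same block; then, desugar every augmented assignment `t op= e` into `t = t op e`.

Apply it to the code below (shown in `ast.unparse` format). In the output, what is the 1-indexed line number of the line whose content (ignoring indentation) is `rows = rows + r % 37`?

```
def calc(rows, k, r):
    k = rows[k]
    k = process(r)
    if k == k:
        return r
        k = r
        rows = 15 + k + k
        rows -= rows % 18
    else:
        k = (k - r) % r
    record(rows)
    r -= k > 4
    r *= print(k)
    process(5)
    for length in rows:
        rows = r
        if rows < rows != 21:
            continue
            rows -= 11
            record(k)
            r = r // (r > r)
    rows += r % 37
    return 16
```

16

Transformed code:
def calc(rows, k, r):
    k = rows[k]
    k = process(r)
    if k == k:
        return r
    else:
        k = (k - r) % r
    record(rows)
    r = r - (k > 4)
    r = r * print(k)
    process(5)
    for length in rows:
        rows = r
        if rows < rows != 21:
            continue
    rows = rows + r % 37
    return 16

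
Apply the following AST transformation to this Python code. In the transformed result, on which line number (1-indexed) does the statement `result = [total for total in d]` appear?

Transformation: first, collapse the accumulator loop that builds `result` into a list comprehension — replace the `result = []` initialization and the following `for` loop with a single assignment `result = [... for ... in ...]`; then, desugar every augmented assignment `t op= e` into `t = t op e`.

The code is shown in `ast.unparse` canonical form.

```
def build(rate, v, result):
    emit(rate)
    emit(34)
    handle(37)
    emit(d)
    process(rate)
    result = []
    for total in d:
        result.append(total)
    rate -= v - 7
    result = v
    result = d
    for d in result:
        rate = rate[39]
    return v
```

Transformed code:
def build(rate, v, result):
    emit(rate)
    emit(34)
    handle(37)
    emit(d)
    process(rate)
    result = [total for total in d]
    rate = rate - (v - 7)
    result = v
    result = d
    for d in result:
        rate = rate[39]
    return v

7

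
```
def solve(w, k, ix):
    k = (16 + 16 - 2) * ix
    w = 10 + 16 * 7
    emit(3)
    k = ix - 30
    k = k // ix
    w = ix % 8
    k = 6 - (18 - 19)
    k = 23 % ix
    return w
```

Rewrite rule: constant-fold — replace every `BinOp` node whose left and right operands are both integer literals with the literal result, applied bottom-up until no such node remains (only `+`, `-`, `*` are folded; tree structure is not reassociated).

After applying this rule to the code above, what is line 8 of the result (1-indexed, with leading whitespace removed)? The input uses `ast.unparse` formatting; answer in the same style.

Transformed code:
def solve(w, k, ix):
    k = 30 * ix
    w = 122
    emit(3)
    k = ix - 30
    k = k // ix
    w = ix % 8
    k = 7
    k = 23 % ix
    return w

k = 7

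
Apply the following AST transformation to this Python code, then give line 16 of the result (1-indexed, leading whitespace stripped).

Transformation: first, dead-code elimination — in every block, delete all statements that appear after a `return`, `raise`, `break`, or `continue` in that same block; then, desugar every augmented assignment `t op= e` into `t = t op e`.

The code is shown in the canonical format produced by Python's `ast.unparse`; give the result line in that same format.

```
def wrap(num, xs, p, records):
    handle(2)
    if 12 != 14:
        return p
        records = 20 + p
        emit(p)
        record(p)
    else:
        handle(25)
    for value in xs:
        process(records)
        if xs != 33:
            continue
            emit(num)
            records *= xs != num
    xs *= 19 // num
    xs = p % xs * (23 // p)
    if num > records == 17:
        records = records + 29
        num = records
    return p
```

return p

Transformed code:
def wrap(num, xs, p, records):
    handle(2)
    if 12 != 14:
        return p
    else:
        handle(25)
    for value in xs:
        process(records)
        if xs != 33:
            continue
    xs = xs * (19 // num)
    xs = p % xs * (23 // p)
    if num > records == 17:
        records = records + 29
        num = records
    return p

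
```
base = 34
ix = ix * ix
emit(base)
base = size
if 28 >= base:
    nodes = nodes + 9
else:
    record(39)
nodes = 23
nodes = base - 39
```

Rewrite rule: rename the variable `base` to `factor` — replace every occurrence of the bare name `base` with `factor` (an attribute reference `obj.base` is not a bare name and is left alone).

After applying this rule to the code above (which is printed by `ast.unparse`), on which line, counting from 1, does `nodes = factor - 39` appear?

Transformed code:
factor = 34
ix = ix * ix
emit(factor)
factor = size
if 28 >= factor:
    nodes = nodes + 9
else:
    record(39)
nodes = 23
nodes = factor - 39

10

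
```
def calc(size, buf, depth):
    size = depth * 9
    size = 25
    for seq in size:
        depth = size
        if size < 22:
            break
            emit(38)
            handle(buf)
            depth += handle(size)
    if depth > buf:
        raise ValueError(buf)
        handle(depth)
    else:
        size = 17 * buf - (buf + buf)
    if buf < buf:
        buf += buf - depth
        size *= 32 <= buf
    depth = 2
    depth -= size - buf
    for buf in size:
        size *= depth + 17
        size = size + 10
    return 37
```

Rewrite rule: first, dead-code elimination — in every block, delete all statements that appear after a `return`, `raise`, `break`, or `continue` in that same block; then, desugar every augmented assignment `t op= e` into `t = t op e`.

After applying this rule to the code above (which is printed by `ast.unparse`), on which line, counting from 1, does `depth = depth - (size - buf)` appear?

16

Transformed code:
def calc(size, buf, depth):
    size = depth * 9
    size = 25
    for seq in size:
        depth = size
        if size < 22:
            break
    if depth > buf:
        raise ValueError(buf)
    else:
        size = 17 * buf - (buf + buf)
    if buf < buf:
        buf = buf + (buf - depth)
        size = size * (32 <= buf)
    depth = 2
    depth = depth - (size - buf)
    for buf in size:
        size = size * (depth + 17)
        size = size + 10
    return 37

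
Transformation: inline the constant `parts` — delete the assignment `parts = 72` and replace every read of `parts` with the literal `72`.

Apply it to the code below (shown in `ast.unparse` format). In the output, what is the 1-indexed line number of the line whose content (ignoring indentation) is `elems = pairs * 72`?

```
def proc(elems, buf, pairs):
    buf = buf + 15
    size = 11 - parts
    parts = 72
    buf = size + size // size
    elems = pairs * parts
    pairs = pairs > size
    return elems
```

Transformed code:
def proc(elems, buf, pairs):
    buf = buf + 15
    size = 11 - 72
    buf = size + size // size
    elems = pairs * 72
    pairs = pairs > size
    return elems

5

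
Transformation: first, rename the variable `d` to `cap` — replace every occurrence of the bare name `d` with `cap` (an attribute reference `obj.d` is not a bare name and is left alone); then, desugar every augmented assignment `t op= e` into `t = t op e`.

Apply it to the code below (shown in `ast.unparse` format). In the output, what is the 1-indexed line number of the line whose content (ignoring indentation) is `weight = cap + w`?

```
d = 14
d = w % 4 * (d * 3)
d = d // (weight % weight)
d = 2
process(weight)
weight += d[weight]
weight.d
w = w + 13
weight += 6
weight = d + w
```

10

Transformed code:
cap = 14
cap = w % 4 * (cap * 3)
cap = cap // (weight % weight)
cap = 2
process(weight)
weight = weight + cap[weight]
weight.d
w = w + 13
weight = weight + 6
weight = cap + w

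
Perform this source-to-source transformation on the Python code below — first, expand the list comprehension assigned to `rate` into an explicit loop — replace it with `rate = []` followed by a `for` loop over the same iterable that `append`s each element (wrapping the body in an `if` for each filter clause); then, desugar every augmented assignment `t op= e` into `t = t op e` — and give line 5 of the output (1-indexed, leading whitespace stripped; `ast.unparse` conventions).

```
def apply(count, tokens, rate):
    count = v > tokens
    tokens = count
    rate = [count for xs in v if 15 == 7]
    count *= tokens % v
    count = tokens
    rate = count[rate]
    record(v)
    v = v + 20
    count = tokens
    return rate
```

Transformed code:
def apply(count, tokens, rate):
    count = v > tokens
    tokens = count
    rate = []
    for xs in v:
        if 15 == 7:
            rate.append(count)
    count = count * (tokens % v)
    count = tokens
    rate = count[rate]
    record(v)
    v = v + 20
    count = tokens
    return rate

for xs in v:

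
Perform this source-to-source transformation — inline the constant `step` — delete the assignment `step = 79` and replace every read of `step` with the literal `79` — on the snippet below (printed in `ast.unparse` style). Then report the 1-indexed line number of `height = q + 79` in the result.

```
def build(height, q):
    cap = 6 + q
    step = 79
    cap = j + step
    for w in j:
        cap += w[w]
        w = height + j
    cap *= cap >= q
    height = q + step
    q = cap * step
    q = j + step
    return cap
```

8

Transformed code:
def build(height, q):
    cap = 6 + q
    cap = j + 79
    for w in j:
        cap += w[w]
        w = height + j
    cap *= cap >= q
    height = q + 79
    q = cap * 79
    q = j + 79
    return cap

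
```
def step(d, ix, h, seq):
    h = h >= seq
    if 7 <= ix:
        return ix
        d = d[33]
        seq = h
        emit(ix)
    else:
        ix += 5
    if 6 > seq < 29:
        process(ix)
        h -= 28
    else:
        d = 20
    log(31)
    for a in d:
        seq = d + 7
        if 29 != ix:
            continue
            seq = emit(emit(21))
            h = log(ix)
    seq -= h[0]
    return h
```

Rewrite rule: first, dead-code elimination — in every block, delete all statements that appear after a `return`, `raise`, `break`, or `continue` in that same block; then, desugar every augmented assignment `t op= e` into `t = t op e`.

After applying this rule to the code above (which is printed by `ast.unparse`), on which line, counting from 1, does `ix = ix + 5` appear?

6

Transformed code:
def step(d, ix, h, seq):
    h = h >= seq
    if 7 <= ix:
        return ix
    else:
        ix = ix + 5
    if 6 > seq < 29:
        process(ix)
        h = h - 28
    else:
        d = 20
    log(31)
    for a in d:
        seq = d + 7
        if 29 != ix:
            continue
    seq = seq - h[0]
    return h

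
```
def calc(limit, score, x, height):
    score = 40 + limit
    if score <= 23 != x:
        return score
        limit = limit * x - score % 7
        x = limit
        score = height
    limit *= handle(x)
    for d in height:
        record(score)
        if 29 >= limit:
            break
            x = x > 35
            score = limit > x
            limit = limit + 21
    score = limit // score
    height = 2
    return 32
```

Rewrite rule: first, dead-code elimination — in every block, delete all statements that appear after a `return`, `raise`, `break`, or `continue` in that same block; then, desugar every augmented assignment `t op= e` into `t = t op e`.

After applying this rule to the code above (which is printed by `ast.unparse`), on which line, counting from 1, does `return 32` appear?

Transformed code:
def calc(limit, score, x, height):
    score = 40 + limit
    if score <= 23 != x:
        return score
    limit = limit * handle(x)
    for d in height:
        record(score)
        if 29 >= limit:
            break
    score = limit // score
    height = 2
    return 32

12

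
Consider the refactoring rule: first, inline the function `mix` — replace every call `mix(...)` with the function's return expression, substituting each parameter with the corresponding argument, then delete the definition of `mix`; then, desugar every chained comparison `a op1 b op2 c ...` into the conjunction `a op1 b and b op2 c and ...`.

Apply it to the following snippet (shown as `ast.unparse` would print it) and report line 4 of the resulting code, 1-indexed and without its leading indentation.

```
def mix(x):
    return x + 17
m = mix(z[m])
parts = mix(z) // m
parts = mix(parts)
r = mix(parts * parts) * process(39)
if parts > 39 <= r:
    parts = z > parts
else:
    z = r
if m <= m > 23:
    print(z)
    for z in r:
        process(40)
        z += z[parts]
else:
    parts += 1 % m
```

r = (parts * parts + 17) * process(39)

Transformed code:
m = z[m] + 17
parts = (z + 17) // m
parts = parts + 17
r = (parts * parts + 17) * process(39)
if parts > 39 and 39 <= r:
    parts = z > parts
else:
    z = r
if m <= m and m > 23:
    print(z)
    for z in r:
        process(40)
        z += z[parts]
else:
    parts += 1 % m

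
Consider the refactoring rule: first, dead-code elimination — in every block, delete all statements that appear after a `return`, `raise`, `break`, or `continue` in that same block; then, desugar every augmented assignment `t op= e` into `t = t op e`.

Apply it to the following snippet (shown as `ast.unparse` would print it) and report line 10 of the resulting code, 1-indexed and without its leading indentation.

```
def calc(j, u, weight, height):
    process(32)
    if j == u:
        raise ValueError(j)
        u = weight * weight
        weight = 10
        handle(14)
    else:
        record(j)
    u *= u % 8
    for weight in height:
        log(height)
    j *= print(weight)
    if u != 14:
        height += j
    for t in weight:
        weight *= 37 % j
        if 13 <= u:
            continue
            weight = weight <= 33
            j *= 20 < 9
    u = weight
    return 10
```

j = j * print(weight)

Transformed code:
def calc(j, u, weight, height):
    process(32)
    if j == u:
        raise ValueError(j)
    else:
        record(j)
    u = u * (u % 8)
    for weight in height:
        log(height)
    j = j * print(weight)
    if u != 14:
        height = height + j
    for t in weight:
        weight = weight * (37 % j)
        if 13 <= u:
            continue
    u = weight
    return 10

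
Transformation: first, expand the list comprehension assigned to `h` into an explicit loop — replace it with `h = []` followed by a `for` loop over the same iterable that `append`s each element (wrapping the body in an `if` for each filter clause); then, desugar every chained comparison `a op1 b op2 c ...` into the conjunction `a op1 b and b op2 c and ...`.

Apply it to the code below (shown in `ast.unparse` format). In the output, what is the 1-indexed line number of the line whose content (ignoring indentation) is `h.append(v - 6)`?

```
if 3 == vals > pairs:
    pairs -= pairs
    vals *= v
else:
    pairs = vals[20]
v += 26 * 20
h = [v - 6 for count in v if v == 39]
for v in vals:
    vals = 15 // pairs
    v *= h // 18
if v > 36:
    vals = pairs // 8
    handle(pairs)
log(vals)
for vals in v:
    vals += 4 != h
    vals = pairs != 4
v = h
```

Transformed code:
if 3 == vals and vals > pairs:
    pairs -= pairs
    vals *= v
else:
    pairs = vals[20]
v += 26 * 20
h = []
for count in v:
    if v == 39:
        h.append(v - 6)
for v in vals:
    vals = 15 // pairs
    v *= h // 18
if v > 36:
    vals = pairs // 8
    handle(pairs)
log(vals)
for vals in v:
    vals += 4 != h
    vals = pairs != 4
v = h

10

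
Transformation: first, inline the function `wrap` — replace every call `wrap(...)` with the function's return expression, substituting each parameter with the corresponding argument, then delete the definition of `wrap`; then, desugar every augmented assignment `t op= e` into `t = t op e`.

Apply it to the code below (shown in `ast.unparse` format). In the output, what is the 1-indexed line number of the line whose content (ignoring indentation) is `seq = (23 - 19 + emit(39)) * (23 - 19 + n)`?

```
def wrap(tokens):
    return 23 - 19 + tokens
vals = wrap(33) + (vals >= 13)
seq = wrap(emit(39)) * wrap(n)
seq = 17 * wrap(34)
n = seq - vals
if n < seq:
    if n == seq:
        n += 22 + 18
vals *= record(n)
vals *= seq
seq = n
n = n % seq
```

Transformed code:
vals = 23 - 19 + 33 + (vals >= 13)
seq = (23 - 19 + emit(39)) * (23 - 19 + n)
seq = 17 * (23 - 19 + 34)
n = seq - vals
if n < seq:
    if n == seq:
        n = n + (22 + 18)
vals = vals * record(n)
vals = vals * seq
seq = n
n = n % seq

2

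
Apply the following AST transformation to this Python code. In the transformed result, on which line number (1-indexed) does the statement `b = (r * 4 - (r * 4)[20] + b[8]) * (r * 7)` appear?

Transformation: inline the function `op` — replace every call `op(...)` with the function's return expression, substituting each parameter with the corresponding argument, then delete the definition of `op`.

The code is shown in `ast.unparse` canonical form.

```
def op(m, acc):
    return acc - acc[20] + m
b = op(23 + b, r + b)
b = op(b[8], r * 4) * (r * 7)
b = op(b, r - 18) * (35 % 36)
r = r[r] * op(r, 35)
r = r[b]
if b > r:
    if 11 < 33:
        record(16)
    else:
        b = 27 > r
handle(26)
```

2

Transformed code:
b = r + b - (r + b)[20] + (23 + b)
b = (r * 4 - (r * 4)[20] + b[8]) * (r * 7)
b = (r - 18 - (r - 18)[20] + b) * (35 % 36)
r = r[r] * (35 - 35[20] + r)
r = r[b]
if b > r:
    if 11 < 33:
        record(16)
    else:
        b = 27 > r
handle(26)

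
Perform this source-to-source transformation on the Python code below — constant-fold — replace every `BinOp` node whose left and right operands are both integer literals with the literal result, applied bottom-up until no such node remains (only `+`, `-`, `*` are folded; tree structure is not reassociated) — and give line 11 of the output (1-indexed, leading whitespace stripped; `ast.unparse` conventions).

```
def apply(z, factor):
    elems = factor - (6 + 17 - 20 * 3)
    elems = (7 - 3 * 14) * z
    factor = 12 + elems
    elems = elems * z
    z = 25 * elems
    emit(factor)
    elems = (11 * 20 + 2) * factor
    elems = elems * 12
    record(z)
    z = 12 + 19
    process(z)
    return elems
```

Transformed code:
def apply(z, factor):
    elems = factor - -37
    elems = -35 * z
    factor = 12 + elems
    elems = elems * z
    z = 25 * elems
    emit(factor)
    elems = 222 * factor
    elems = elems * 12
    record(z)
    z = 31
    process(z)
    return elems

z = 31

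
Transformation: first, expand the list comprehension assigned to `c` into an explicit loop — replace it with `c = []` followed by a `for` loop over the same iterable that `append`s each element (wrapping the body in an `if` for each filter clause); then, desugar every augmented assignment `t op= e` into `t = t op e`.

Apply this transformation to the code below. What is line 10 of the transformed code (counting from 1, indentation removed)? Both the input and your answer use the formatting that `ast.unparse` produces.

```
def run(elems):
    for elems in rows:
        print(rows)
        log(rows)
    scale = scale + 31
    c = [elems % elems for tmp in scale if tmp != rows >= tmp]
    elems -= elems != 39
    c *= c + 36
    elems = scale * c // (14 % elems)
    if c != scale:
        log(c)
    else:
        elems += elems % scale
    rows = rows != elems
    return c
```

elems = elems - (elems != 39)

Transformed code:
def run(elems):
    for elems in rows:
        print(rows)
        log(rows)
    scale = scale + 31
    c = []
    for tmp in scale:
        if tmp != rows >= tmp:
            c.append(elems % elems)
    elems = elems - (elems != 39)
    c = c * (c + 36)
    elems = scale * c // (14 % elems)
    if c != scale:
        log(c)
    else:
        elems = elems + elems % scale
    rows = rows != elems
    return c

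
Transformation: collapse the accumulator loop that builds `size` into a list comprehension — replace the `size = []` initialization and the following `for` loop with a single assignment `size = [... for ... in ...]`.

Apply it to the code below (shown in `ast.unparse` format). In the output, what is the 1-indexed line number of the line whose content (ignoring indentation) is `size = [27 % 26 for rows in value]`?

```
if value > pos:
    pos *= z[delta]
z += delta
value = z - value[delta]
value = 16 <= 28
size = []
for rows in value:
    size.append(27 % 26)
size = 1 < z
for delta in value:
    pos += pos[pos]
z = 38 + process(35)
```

6

Transformed code:
if value > pos:
    pos *= z[delta]
z += delta
value = z - value[delta]
value = 16 <= 28
size = [27 % 26 for rows in value]
size = 1 < z
for delta in value:
    pos += pos[pos]
z = 38 + process(35)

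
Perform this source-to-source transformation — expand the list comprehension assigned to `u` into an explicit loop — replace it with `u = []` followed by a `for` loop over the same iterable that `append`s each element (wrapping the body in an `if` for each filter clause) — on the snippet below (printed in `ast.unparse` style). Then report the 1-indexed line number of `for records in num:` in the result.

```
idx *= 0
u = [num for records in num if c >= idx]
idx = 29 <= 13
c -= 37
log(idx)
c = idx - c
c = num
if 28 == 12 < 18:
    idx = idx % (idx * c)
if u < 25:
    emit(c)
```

3

Transformed code:
idx *= 0
u = []
for records in num:
    if c >= idx:
        u.append(num)
idx = 29 <= 13
c -= 37
log(idx)
c = idx - c
c = num
if 28 == 12 < 18:
    idx = idx % (idx * c)
if u < 25:
    emit(c)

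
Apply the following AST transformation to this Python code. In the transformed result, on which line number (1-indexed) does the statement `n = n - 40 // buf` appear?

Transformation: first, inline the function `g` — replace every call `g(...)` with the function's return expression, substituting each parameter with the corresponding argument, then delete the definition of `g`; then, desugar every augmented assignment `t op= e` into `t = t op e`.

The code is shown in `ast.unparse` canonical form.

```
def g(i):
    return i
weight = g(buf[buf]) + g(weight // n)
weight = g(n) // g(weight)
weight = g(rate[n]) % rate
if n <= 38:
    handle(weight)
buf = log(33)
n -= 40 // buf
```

Transformed code:
weight = buf[buf] + weight // n
weight = n // weight
weight = rate[n] % rate
if n <= 38:
    handle(weight)
buf = log(33)
n = n - 40 // buf

7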